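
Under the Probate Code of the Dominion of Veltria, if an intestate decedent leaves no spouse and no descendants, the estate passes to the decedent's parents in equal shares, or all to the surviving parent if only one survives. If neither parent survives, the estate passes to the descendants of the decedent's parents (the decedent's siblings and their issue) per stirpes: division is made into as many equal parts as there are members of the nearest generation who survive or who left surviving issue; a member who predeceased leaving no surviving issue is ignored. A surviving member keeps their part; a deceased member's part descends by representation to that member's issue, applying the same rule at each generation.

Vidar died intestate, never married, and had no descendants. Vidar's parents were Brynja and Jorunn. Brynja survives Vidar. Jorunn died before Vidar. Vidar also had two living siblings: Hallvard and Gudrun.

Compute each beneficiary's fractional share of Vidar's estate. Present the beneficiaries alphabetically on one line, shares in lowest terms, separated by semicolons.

Brynja 1

Only one parent, Brynja, survives, so Brynja takes the entire estate. The siblings take nothing because a surviving parent has priority.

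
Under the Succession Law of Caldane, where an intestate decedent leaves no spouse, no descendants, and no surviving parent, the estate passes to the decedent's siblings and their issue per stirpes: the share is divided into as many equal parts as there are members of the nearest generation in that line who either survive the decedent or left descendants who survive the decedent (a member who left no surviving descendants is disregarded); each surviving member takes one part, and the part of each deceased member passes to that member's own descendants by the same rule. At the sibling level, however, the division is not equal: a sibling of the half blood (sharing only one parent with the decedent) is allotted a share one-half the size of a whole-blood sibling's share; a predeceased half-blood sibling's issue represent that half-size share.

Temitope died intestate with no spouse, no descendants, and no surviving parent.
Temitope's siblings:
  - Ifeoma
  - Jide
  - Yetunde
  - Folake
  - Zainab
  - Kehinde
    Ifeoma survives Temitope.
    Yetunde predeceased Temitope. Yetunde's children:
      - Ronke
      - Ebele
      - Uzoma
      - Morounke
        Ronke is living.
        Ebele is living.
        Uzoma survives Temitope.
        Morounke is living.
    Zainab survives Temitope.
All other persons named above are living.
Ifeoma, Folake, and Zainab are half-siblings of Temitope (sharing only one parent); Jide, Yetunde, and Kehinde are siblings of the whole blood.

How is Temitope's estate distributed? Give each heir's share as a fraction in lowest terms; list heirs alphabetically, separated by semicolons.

Ebele 1/18; Folake 1/9; Ifeoma 1/9; Jide 2/9; Kehinde 2/9; Morounke 1/18; Ronke 1/18; Uzoma 1/18; Zainab 1/9

No spouse, descendants, or parent survives, so the estate passes to Temitope's siblings per stirpes.
Half-blood siblings count for one-half the weight of whole-blood siblings at the initial division.
Dividing 1 in proportion to weights (total weight 9/2): Ifeoma (weight 1/2) → 1/9; Jide (weight 1) → 2/9; Yetunde (weight 1) → 2/9; Folake (weight 1/2) → 1/9; Zainab (weight 1/2) → 1/9; Kehinde (weight 1) → 2/9.
Ifeoma is living and takes 1/9.
Jide is living and takes 2/9.
Yetunde predeceased; the 2/9 allotted to Yetunde's branch passes to Yetunde's issue by representation.
The 2/9 is divided into 4 equal shares of 1/18 among Ronke, Ebele, Uzoma, Morounke.
Ronke is living and takes 1/18.
Ebele is living and takes 1/18.
Uzoma is living and takes 1/18.
Morounke is living and takes 1/18.
Folake is living and takes 1/9.
Zainab is living and takes 1/9.
Kehinde is living and takes 2/9.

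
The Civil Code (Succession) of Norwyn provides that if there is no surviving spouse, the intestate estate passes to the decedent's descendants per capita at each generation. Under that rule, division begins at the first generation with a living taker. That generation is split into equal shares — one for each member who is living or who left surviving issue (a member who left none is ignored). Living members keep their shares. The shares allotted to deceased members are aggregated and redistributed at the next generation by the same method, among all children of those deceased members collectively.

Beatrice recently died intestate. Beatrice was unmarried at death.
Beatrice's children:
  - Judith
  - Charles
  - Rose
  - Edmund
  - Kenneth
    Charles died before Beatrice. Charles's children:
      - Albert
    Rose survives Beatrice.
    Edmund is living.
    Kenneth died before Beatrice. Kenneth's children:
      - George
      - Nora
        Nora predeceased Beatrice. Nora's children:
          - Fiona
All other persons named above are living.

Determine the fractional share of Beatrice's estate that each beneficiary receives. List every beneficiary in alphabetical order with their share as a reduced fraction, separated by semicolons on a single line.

Albert 2/15; Edmund 1/5; Fiona 2/15; George 2/15; Judith 1/5; Rose 1/5

There is no surviving spouse, so the entire estate passes to Beatrice's descendants per capita at each generation.
At generation 1 (Judith, Charles, Rose, Edmund, Kenneth) there are 5 shares of (1)/5 = 1/5 each.
Living: Judith, Rose, and Edmund — each takes 1/5.
Deceased: Charles and Kenneth. Their combined 2/5 is pooled and carried to generation 2.
At generation 2 (Albert, George, Nora) there are 3 shares of (2/5)/3 = 2/15 each.
Living: Albert and George — each takes 2/15.
Deceased: Nora. That 2/15 share is carried to generation 3.
At generation 3 (Fiona) there are 1 shares of (2/15)/1 = 2/15 each.
Living: Fiona — each takes 2/15.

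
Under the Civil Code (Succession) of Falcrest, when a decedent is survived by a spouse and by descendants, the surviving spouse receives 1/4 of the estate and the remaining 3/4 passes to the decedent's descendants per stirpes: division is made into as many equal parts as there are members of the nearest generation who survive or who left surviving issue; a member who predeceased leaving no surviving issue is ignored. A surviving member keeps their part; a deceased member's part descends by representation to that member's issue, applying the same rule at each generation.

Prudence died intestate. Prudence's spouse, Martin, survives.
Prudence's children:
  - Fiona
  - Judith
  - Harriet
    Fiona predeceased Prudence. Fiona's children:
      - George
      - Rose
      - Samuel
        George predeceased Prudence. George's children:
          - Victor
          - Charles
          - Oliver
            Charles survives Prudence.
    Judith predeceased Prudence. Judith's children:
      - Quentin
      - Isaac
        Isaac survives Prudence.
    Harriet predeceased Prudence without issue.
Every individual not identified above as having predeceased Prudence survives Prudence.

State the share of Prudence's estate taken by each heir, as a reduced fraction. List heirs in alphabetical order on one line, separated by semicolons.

Charles 1/24; Isaac 3/16; Martin 1/4; Oliver 1/24; Quentin 3/16; Rose 1/8; Samuel 1/8; Victor 1/24

Martin, as surviving spouse, takes 1/4.
The remaining 3/4 passes to Prudence's descendants per stirpes.
Harriet left no surviving issue, so that branch lapses and is disregarded.
The 3/4 is divided into 2 equal shares of 3/8 among Fiona, Judith.
Fiona predeceased; the 3/8 allotted to Fiona's branch passes to Fiona's issue by representation.
The 3/8 is divided into 3 equal shares of 1/8 among George, Rose, Samuel.
George predeceased; the 1/8 allotted to George's branch passes to George's issue by representation.
The 1/8 is divided into 3 equal shares of 1/24 among Victor, Charles, Oliver.
Victor is living and takes 1/24.
Charles is living and takes 1/24.
Oliver is living and takes 1/24.
Rose is living and takes 1/8.
Samuel is living and takes 1/8.
Judith predeceased; the 3/8 allotted to Judith's branch passes to Judith's issue by representation.
The 3/8 is divided into 2 equal shares of 3/16 among Quentin, Isaac.
Quentin is living and takes 3/16.
Isaac is living and takes 3/16.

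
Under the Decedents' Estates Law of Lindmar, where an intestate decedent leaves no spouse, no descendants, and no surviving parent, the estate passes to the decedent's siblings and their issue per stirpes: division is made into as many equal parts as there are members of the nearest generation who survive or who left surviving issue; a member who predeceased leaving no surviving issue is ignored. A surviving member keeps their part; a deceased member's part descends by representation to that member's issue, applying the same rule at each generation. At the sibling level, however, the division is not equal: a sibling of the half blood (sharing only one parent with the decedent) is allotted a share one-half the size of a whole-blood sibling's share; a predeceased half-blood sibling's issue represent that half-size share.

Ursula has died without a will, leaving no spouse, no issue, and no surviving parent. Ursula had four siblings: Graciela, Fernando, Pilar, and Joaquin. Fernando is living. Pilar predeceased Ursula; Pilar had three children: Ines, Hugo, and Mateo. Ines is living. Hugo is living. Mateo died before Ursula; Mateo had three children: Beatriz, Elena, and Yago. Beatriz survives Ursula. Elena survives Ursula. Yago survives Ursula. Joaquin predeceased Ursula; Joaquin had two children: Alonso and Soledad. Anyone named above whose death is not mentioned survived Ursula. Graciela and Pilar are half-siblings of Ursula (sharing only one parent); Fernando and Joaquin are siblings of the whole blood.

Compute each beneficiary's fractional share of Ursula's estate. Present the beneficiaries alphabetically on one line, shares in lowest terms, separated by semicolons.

Alonso 1/6; Beatriz 1/54; Elena 1/54; Fernando 1/3; Graciela 1/6; Hugo 1/18; Ines 1/18; Soledad 1/6; Yago 1/54

No spouse, descendants, or parent survives, so the estate passes to Ursula's siblings per stirpes.
Half-blood siblings count for one-half the weight of whole-blood siblings at the initial division.
Dividing 1 in proportion to weights (total weight 3): Graciela (weight 1/2) → 1/6; Fernando (weight 1) → 1/3; Pilar (weight 1/2) → 1/6; Joaquin (weight 1) → 1/3.
Graciela is living and takes 1/6.
Fernando is living and takes 1/3.
Pilar predeceased; the 1/6 allotted to Pilar's branch passes to Pilar's issue by representation.
The 1/6 is divided into 3 equal shares of 1/18 among Ines, Hugo, Mateo.
Ines is living and takes 1/18.
Hugo is living and takes 1/18.
Mateo predeceased; the 1/18 allotted to Mateo's branch passes to Mateo's issue by representation.
The 1/18 is divided into 3 equal shares of 1/54 among Beatriz, Elena, Yago.
Beatriz is living and takes 1/54.
Elena is living and takes 1/54.
Yago is living and takes 1/54.
Joaquin predeceased; the 1/3 allotted to Joaquin's branch passes to Joaquin's issue by representation.
The 1/3 is divided into 2 equal shares of 1/6 among Alonso, Soledad.
Alonso is living and takes 1/6.
Soledad is living and takes 1/6.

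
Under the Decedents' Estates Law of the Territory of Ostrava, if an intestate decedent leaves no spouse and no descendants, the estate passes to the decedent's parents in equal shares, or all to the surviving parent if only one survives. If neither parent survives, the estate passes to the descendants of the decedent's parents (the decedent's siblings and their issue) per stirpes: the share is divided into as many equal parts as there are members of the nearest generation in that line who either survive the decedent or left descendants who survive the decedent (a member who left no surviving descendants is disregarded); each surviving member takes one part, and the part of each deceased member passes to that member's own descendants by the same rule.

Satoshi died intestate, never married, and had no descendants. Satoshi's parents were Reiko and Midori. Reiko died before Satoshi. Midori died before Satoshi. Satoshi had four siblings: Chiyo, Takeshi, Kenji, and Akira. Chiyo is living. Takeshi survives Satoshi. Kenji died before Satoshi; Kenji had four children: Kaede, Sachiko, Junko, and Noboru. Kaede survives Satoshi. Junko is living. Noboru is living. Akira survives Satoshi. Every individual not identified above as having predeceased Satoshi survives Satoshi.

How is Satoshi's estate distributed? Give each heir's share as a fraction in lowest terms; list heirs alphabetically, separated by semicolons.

Neither parent survives and there are no descendants, so the estate passes to Satoshi's siblings and their issue per stirpes.
The estate is divided into 4 equal shares of 1/4 among Chiyo, Takeshi, Kenji, Akira.
Chiyo is living and takes 1/4.
Takeshi is living and takes 1/4.
Kenji predeceased; the 1/4 allotted to Kenji's branch passes to Kenji's issue by representation.
The 1/4 is divided into 4 equal shares of 1/16 among Kaede, Sachiko, Junko, Noboru.
Kaede is living and takes 1/16.
Sachiko is living and takes 1/16.
Junko is living and takes 1/16.
Noboru is living and takes 1/16.
Akira is living and takes 1/4.

Akira 1/4; Chiyo 1/4; Junko 1/16; Kaede 1/16; Noboru 1/16; Sachiko 1/16; Takeshi 1/4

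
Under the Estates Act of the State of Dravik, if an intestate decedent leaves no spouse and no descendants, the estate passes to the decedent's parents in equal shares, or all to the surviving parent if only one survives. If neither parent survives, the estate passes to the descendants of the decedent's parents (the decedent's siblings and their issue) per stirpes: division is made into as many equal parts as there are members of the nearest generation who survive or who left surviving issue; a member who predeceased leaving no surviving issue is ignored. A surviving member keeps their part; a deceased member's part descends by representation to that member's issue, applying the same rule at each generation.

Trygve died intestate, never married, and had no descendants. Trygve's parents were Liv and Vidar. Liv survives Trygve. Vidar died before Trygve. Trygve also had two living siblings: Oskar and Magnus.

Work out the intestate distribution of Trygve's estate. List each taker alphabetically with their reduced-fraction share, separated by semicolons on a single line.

Liv 1

Only one parent, Liv, survives, so Liv takes the entire estate. The siblings take nothing because a surviving parent has priority.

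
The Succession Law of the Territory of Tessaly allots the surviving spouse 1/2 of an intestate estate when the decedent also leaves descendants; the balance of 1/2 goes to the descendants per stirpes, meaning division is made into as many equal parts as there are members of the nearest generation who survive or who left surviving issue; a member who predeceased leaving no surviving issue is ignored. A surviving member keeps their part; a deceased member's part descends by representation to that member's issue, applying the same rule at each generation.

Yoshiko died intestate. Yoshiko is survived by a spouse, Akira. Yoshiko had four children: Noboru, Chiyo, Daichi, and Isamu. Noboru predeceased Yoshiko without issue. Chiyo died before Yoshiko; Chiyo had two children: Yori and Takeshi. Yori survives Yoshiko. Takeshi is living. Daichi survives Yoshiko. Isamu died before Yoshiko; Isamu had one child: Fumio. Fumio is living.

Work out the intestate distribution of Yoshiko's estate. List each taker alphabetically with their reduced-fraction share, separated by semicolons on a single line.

Akira, as surviving spouse, takes 1/2.
The remaining 1/2 passes to Yoshiko's descendants per stirpes.
Noboru left no surviving issue, so that branch lapses and is disregarded.
The 1/2 is divided into 3 equal shares of 1/6 among Chiyo, Daichi, Isamu.
Chiyo predeceased; the 1/6 allotted to Chiyo's branch passes to Chiyo's issue by representation.
The 1/6 is divided into 2 equal shares of 1/12 among Yori, Takeshi.
Yori is living and takes 1/12.
Takeshi is living and takes 1/12.
Daichi is living and takes 1/6.
Isamu predeceased; the 1/6 allotted to Isamu's branch passes to Isamu's issue by representation.
Fumio is the sole taker at this level and receives the full 1/6.

Akira 1/2; Daichi 1/6; Fumio 1/6; Takeshi 1/12; Yori 1/12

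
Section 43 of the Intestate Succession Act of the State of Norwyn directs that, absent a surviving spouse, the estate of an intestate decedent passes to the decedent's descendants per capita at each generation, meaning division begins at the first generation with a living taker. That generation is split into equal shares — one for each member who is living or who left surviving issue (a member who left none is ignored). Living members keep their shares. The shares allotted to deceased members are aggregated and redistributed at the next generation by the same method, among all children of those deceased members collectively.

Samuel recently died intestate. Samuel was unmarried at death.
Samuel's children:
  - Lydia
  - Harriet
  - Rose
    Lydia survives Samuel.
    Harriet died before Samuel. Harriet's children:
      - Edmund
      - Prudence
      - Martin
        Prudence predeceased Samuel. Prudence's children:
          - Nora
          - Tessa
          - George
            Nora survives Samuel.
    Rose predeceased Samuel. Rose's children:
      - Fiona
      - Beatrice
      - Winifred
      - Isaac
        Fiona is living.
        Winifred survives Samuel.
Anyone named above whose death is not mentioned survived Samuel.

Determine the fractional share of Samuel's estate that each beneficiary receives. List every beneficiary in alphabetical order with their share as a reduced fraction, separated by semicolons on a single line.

Beatrice 2/21; Edmund 2/21; Fiona 2/21; George 2/63; Isaac 2/21; Lydia 1/3; Martin 2/21; Nora 2/63; Tessa 2/63; Winifred 2/21

There is no surviving spouse, so the entire estate passes to Samuel's descendants per capita at each generation.
At generation 1 (Lydia, Harriet, Rose) there are 3 shares of (1)/3 = 1/3 each.
Living: Lydia — each takes 1/3.
Deceased: Harriet and Rose. Their combined 2/3 is pooled and carried to generation 2.
At generation 2 (Edmund, Prudence, Martin, Fiona, Beatrice, Winifred, Isaac) there are 7 shares of (2/3)/7 = 2/21 each.
Living: Edmund, Martin, Fiona, Beatrice, Winifred, and Isaac — each takes 2/21.
Deceased: Prudence. That 2/21 share is carried to generation 3.
At generation 3 (Nora, Tessa, George) there are 3 shares of (2/21)/3 = 2/63 each.
Living: Nora, Tessa, and George — each takes 2/63.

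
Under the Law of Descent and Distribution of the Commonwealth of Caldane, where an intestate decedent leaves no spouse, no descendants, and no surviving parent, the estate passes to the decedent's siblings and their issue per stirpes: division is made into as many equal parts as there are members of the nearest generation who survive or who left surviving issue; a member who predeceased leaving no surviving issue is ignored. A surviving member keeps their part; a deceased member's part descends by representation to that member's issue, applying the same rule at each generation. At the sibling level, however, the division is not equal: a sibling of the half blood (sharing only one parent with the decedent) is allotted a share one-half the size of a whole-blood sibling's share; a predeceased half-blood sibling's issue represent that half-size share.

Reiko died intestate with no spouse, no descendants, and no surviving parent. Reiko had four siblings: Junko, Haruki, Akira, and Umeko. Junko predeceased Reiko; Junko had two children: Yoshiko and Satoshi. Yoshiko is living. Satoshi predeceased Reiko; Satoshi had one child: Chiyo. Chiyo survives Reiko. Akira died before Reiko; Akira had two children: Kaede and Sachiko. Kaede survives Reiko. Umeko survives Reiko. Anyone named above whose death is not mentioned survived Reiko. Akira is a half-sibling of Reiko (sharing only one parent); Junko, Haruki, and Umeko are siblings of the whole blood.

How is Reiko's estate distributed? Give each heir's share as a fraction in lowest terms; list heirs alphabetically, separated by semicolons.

Chiyo 1/7; Haruki 2/7; Kaede 1/14; Sachiko 1/14; Umeko 2/7; Yoshiko 1/7

No spouse, descendants, or parent survives, so the estate passes to Reiko's siblings per stirpes.
Half-blood siblings count for one-half the weight of whole-blood siblings at the initial division.
Dividing 1 in proportion to weights (total weight 7/2): Junko (weight 1) → 2/7; Haruki (weight 1) → 2/7; Akira (weight 1/2) → 1/7; Umeko (weight 1) → 2/7.
Junko predeceased; the 2/7 allotted to Junko's branch passes to Junko's issue by representation.
The 2/7 is divided into 2 equal shares of 1/7 among Yoshiko, Satoshi.
Yoshiko is living and takes 1/7.
Satoshi predeceased; the 1/7 allotted to Satoshi's branch passes to Satoshi's issue by representation.
Chiyo is the sole taker at this level and receives the full 1/7.
Haruki is living and takes 2/7.
Akira predeceased; the 1/7 allotted to Akira's branch passes to Akira's issue by representation.
The 1/7 is divided into 2 equal shares of 1/14 among Kaede, Sachiko.
Kaede is living and takes 1/14.
Sachiko is living and takes 1/14.
Umeko is living and takes 2/7.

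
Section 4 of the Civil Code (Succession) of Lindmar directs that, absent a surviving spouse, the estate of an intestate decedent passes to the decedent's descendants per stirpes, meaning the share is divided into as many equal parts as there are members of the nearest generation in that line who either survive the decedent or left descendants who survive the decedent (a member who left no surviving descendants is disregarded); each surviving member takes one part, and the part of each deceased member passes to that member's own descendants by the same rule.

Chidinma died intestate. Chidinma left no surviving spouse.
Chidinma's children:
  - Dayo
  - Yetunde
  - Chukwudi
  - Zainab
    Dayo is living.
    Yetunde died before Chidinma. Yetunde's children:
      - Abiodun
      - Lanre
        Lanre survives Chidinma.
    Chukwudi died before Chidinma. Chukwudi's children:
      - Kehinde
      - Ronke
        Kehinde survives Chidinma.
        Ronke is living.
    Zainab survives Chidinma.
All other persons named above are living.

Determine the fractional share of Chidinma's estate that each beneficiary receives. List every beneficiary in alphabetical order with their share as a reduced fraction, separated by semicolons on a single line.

There is no surviving spouse, so the entire estate passes to Chidinma's descendants per stirpes.
The estate is divided into 4 equal shares of 1/4 among Dayo, Yetunde, Chukwudi, Zainab.
Dayo is living and takes 1/4.
Yetunde predeceased; the 1/4 allotted to Yetunde's branch passes to Yetunde's issue by representation.
The 1/4 is divided into 2 equal shares of 1/8 among Abiodun, Lanre.
Abiodun is living and takes 1/8.
Lanre is living and takes 1/8.
Chukwudi predeceased; the 1/4 allotted to Chukwudi's branch passes to Chukwudi's issue by representation.
The 1/4 is divided into 2 equal shares of 1/8 among Kehinde, Ronke.
Kehinde is living and takes 1/8.
Ronke is living and takes 1/8.
Zainab is living and takes 1/4.

Abiodun 1/8; Dayo 1/4; Kehinde 1/8; Lanre 1/8; Ronke 1/8; Zainab 1/4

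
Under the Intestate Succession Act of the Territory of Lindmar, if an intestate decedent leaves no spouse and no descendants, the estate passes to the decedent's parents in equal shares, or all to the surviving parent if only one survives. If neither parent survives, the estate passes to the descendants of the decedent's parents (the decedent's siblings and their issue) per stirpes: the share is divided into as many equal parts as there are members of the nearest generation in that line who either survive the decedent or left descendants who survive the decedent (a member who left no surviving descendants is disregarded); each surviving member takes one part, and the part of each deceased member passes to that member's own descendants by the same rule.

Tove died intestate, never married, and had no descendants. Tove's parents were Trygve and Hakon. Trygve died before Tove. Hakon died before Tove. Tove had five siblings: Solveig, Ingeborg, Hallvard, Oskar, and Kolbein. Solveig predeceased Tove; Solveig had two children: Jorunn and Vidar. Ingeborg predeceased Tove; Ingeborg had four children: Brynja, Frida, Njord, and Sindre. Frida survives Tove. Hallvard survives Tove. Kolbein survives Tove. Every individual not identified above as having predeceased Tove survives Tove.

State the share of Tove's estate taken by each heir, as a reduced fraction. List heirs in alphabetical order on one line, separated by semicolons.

Brynja 1/20; Frida 1/20; Hallvard 1/5; Jorunn 1/10; Kolbein 1/5; Njord 1/20; Oskar 1/5; Sindre 1/20; Vidar 1/10

Neither parent survives and there are no descendants, so the estate passes to Tove's siblings and their issue per stirpes.
The estate is divided into 5 equal shares of 1/5 among Solveig, Ingeborg, Hallvard, Oskar, Kolbein.
Solveig predeceased; the 1/5 allotted to Solveig's branch passes to Solveig's issue by representation.
The 1/5 is divided into 2 equal shares of 1/10 among Jorunn, Vidar.
Jorunn is living and takes 1/10.
Vidar is living and takes 1/10.
Ingeborg predeceased; the 1/5 allotted to Ingeborg's branch passes to Ingeborg's issue by representation.
The 1/5 is divided into 4 equal shares of 1/20 among Brynja, Frida, Njord, Sindre.
Brynja is living and takes 1/20.
Frida is living and takes 1/20.
Njord is living and takes 1/20.
Sindre is living and takes 1/20.
Hallvard is living and takes 1/5.
Oskar is living and takes 1/5.
Kolbein is living and takes 1/5.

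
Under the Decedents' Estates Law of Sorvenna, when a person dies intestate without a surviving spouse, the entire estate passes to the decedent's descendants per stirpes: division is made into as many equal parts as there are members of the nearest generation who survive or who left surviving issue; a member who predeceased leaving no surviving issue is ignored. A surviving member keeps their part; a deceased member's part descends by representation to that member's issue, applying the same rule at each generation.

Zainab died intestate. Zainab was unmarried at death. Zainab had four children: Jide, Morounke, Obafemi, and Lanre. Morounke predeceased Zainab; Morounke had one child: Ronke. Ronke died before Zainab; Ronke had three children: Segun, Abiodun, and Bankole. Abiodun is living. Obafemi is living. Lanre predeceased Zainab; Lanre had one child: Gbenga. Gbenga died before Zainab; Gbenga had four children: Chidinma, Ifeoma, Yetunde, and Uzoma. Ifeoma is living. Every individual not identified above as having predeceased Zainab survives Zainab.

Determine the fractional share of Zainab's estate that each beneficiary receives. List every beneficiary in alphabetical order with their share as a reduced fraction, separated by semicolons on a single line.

Abiodun 1/12; Bankole 1/12; Chidinma 1/16; Ifeoma 1/16; Jide 1/4; Obafemi 1/4; Segun 1/12; Uzoma 1/16; Yetunde 1/16

There is no surviving spouse, so the entire estate passes to Zainab's descendants per stirpes.
The estate is divided into 4 equal shares of 1/4 among Jide, Morounke, Obafemi, Lanre.
Jide is living and takes 1/4.
Morounke predeceased; the 1/4 allotted to Morounke's branch passes to Morounke's issue by representation.
Ronke's line is the sole branch at this level, so the full 1/4 passes to Ronke's issue by representation.
The 1/4 is divided into 3 equal shares of 1/12 among Segun, Abiodun, Bankole.
Segun is living and takes 1/12.
Abiodun is living and takes 1/12.
Bankole is living and takes 1/12.
Obafemi is living and takes 1/4.
Lanre predeceased; the 1/4 allotted to Lanre's branch passes to Lanre's issue by representation.
Gbenga's line is the sole branch at this level, so the full 1/4 passes to Gbenga's issue by representation.
The 1/4 is divided into 4 equal shares of 1/16 among Chidinma, Ifeoma, Yetunde, Uzoma.
Chidinma is living and takes 1/16.
Ifeoma is living and takes 1/16.
Yetunde is living and takes 1/16.
Uzoma is living and takes 1/16.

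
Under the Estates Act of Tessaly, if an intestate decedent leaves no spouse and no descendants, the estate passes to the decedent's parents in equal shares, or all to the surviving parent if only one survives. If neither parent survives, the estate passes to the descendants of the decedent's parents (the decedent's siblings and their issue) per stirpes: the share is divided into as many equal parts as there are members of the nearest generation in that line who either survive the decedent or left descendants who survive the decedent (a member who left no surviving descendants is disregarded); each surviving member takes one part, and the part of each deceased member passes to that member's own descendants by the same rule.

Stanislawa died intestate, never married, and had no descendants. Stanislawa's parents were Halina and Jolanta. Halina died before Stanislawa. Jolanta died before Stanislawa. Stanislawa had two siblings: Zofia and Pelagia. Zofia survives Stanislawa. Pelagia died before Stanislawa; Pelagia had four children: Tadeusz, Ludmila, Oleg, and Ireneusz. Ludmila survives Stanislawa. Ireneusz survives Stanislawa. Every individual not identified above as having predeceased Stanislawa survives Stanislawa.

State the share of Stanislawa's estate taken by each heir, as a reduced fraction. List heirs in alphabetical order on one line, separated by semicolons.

Ireneusz 1/8; Ludmila 1/8; Oleg 1/8; Tadeusz 1/8; Zofia 1/2

Neither parent survives and there are no descendants, so the estate passes to Stanislawa's siblings and their issue per stirpes.
The estate is divided into 2 equal shares of 1/2 among Zofia, Pelagia.
Zofia is living and takes 1/2.
Pelagia predeceased; the 1/2 allotted to Pelagia's branch passes to Pelagia's issue by representation.
The 1/2 is divided into 4 equal shares of 1/8 among Tadeusz, Ludmila, Oleg, Ireneusz.
Tadeusz is living and takes 1/8.
Ludmila is living and takes 1/8.
Oleg is living and takes 1/8.
Ireneusz is living and takes 1/8.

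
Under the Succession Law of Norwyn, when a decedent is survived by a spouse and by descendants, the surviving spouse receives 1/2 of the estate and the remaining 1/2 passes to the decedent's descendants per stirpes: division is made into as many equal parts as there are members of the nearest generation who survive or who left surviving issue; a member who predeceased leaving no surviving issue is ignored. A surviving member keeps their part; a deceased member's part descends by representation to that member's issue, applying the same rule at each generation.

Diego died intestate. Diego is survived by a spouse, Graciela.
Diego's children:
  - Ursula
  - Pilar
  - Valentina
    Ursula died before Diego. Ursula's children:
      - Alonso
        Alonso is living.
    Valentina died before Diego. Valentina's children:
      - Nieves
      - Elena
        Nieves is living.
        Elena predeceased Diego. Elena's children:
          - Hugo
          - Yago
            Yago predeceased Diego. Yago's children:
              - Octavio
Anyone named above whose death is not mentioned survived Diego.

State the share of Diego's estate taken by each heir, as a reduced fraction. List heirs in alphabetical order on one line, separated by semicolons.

Graciela, as surviving spouse, takes 1/2.
The remaining 1/2 passes to Diego's descendants per stirpes.
The 1/2 is divided into 3 equal shares of 1/6 among Ursula, Pilar, Valentina.
Ursula predeceased; the 1/6 allotted to Ursula's branch passes to Ursula's issue by representation.
Alonso is the sole taker at this level and receives the full 1/6.
Pilar is living and takes 1/6.
Valentina predeceased; the 1/6 allotted to Valentina's branch passes to Valentina's issue by representation.
The 1/6 is divided into 2 equal shares of 1/12 among Nieves, Elena.
Nieves is living and takes 1/12.
Elena predeceased; the 1/12 allotted to Elena's branch passes to Elena's issue by representation.
The 1/12 is divided into 2 equal shares of 1/24 among Hugo, Yago.
Hugo is living and takes 1/24.
Yago predeceased; the 1/24 allotted to Yago's branch passes to Yago's issue by representation.
Octavio is the sole taker at this level and receives the full 1/24.

Alonso 1/6; Graciela 1/2; Hugo 1/24; Nieves 1/12; Octavio 1/24; Pilar 1/6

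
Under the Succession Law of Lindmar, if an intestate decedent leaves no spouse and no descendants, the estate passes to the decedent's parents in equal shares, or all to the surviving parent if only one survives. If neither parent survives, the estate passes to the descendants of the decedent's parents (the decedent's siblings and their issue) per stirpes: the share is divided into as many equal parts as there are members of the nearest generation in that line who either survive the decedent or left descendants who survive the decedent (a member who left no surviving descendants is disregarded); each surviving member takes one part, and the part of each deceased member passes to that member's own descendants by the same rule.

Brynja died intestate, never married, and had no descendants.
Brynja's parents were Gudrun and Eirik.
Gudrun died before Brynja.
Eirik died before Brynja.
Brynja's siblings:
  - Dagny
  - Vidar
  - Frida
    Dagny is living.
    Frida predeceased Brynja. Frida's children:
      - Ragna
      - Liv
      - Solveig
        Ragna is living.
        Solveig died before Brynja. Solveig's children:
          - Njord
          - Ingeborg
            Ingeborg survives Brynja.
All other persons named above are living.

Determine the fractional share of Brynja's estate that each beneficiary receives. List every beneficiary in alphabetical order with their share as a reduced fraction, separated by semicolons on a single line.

Dagny 1/3; Ingeborg 1/18; Liv 1/9; Njord 1/18; Ragna 1/9; Vidar 1/3

Neither parent survives and there are no descendants, so the estate passes to Brynja's siblings and their issue per stirpes.
The estate is divided into 3 equal shares of 1/3 among Dagny, Vidar, Frida.
Dagny is living and takes 1/3.
Vidar is living and takes 1/3.
Frida predeceased; the 1/3 allotted to Frida's branch passes to Frida's issue by representation.
The 1/3 is divided into 3 equal shares of 1/9 among Ragna, Liv, Solveig.
Ragna is living and takes 1/9.
Liv is living and takes 1/9.
Solveig predeceased; the 1/9 allotted to Solveig's branch passes to Solveig's issue by representation.
The 1/9 is divided into 2 equal shares of 1/18 among Njord, Ingeborg.
Njord is living and takes 1/18.
Ingeborg is living and takes 1/18.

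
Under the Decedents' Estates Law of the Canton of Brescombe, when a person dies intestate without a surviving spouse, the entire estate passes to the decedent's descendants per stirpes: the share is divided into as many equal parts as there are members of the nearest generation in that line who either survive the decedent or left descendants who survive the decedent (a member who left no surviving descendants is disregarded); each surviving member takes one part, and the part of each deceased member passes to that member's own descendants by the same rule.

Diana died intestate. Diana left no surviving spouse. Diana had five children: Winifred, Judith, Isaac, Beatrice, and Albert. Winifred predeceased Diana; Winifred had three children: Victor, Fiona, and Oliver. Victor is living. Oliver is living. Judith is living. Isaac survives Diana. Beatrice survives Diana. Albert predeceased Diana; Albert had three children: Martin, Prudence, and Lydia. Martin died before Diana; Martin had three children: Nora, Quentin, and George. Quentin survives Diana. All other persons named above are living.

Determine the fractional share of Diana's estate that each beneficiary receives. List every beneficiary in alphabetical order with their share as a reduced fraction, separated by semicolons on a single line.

There is no surviving spouse, so the entire estate passes to Diana's descendants per stirpes.
The estate is divided into 5 equal shares of 1/5 among Winifred, Judith, Isaac, Beatrice, Albert.
Winifred predeceased; the 1/5 allotted to Winifred's branch passes to Winifred's issue by representation.
The 1/5 is divided into 3 equal shares of 1/15 among Victor, Fiona, Oliver.
Victor is living and takes 1/15.
Fiona is living and takes 1/15.
Oliver is living and takes 1/15.
Judith is living and takes 1/5.
Isaac is living and takes 1/5.
Beatrice is living and takes 1/5.
Albert predeceased; the 1/5 allotted to Albert's branch passes to Albert's issue by representation.
The 1/5 is divided into 3 equal shares of 1/15 among Martin, Prudence, Lydia.
Martin predeceased; the 1/15 allotted to Martin's branch passes to Martin's issue by representation.
The 1/15 is divided into 3 equal shares of 1/45 among Nora, Quentin, George.
Nora is living and takes 1/45.
Quentin is living and takes 1/45.
George is living and takes 1/45.
Prudence is living and takes 1/15.
Lydia is living and takes 1/15.

Beatrice 1/5; Fiona 1/15; George 1/45; Isaac 1/5; Judith 1/5; Lydia 1/15; Nora 1/45; Oliver 1/15; Prudence 1/15; Quentin 1/45; Victor 1/15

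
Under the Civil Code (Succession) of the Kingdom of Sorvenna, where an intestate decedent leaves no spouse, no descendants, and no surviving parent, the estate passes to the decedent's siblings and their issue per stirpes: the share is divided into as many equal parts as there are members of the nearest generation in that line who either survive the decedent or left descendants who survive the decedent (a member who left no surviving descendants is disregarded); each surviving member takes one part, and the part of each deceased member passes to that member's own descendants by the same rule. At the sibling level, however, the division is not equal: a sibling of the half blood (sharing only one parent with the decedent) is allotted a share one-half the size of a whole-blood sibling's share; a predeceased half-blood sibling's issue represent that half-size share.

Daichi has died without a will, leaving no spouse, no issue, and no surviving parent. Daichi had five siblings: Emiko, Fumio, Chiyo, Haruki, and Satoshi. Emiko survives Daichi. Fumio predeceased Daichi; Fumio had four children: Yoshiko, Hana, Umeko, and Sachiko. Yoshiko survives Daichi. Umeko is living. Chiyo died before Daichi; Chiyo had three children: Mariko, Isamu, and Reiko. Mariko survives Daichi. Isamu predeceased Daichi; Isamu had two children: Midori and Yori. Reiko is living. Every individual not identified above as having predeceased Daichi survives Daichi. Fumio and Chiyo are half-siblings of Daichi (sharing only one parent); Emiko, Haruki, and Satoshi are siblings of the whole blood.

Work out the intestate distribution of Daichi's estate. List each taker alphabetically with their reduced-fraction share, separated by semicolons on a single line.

No spouse, descendants, or parent survives, so the estate passes to Daichi's siblings per stirpes.
Half-blood siblings count for one-half the weight of whole-blood siblings at the initial division.
Dividing 1 in proportion to weights (total weight 4): Emiko (weight 1) → 1/4; Fumio (weight 1/2) → 1/8; Chiyo (weight 1/2) → 1/8; Haruki (weight 1) → 1/4; Satoshi (weight 1) → 1/4.
Emiko is living and takes 1/4.
Fumio predeceased; the 1/8 allotted to Fumio's branch passes to Fumio's issue by representation.
The 1/8 is divided into 4 equal shares of 1/32 among Yoshiko, Hana, Umeko, Sachiko.
Yoshiko is living and takes 1/32.
Hana is living and takes 1/32.
Umeko is living and takes 1/32.
Sachiko is living and takes 1/32.
Chiyo predeceased; the 1/8 allotted to Chiyo's branch passes to Chiyo's issue by representation.
The 1/8 is divided into 3 equal shares of 1/24 among Mariko, Isamu, Reiko.
Mariko is living and takes 1/24.
Isamu predeceased; the 1/24 allotted to Isamu's branch passes to Isamu's issue by representation.
The 1/24 is divided into 2 equal shares of 1/48 among Midori, Yori.
Midori is living and takes 1/48.
Yori is living and takes 1/48.
Reiko is living and takes 1/24.
Haruki is living and takes 1/4.
Satoshi is living and takes 1/4.

Emiko 1/4; Hana 1/32; Haruki 1/4; Mariko 1/24; Midori 1/48; Reiko 1/24; Sachiko 1/32; Satoshi 1/4; Umeko 1/32; Yori 1/48; Yoshiko 1/32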